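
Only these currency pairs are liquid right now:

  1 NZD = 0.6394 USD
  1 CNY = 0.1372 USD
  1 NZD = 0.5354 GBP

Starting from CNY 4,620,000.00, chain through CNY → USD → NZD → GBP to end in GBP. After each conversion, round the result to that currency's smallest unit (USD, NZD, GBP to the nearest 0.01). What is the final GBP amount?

GBP 530,764.44

CNY 4,620,000.00 × 0.1372 = USD 633,864.00
USD 633,864.00 ÷ 0.6394 = NZD 991,341.88
NZD 991,341.88 × 0.5354 = GBP 530,764.44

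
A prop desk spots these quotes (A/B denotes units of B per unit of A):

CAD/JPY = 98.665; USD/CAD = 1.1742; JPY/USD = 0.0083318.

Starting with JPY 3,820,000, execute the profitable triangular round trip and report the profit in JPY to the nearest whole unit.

Profitable loop is JPY → CAD → USD → JPY:
JPY 3,820,000 ÷ 98.665 = CAD 38,716.87
CAD 38,716.87 ÷ 1.1742 = USD 32,972.98
USD 32,972.98 ÷ 0.0083318 = JPY 3,957,485
Profit = JPY 3,957,485 − JPY 3,820,000

Profit: JPY 137,485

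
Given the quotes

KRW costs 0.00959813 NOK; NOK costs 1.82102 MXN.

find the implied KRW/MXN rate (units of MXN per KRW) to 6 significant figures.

KRW/MXN = 0.0174784

1 KRW × 0.00959813 = 0.00959813 NOK
0.00959813 NOK × 1.82102 = 0.0174784 MXN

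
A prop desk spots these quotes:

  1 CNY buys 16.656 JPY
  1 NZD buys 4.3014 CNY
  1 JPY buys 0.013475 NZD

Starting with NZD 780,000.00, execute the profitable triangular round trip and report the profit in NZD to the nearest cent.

Profitable loop is NZD → JPY → CNY → NZD:
NZD 780,000.00 ÷ 0.013475 = JPY 57,884,972
JPY 57,884,972 ÷ 16.656 = CNY 3,475,322.54
CNY 3,475,322.54 ÷ 4.3014 = NZD 807,951.49
Profit = NZD 807,951.49 − NZD 780,000.00

Profit: NZD 27,951.49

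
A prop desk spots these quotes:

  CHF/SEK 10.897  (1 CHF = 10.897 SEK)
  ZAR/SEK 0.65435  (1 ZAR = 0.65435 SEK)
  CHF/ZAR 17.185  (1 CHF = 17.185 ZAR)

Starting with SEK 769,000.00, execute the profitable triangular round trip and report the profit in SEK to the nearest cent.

Profit: SEK 24,558.65

Profitable loop is SEK → CHF → ZAR → SEK:
SEK 769,000.00 ÷ 10.897 = CHF 70,569.88
CHF 70,569.88 × 17.185 = ZAR 1,212,743.42
ZAR 1,212,743.42 × 0.65435 = SEK 793,558.65
Profit = SEK 793,558.65 − SEK 769,000.00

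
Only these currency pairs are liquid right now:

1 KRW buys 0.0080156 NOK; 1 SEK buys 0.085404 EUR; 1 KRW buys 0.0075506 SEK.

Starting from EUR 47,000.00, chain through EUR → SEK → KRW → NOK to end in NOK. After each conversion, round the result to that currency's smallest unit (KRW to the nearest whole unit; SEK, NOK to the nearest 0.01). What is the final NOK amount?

EUR 47,000.00 ÷ 0.085404 = SEK 550,325.51
SEK 550,325.51 ÷ 0.0075506 = KRW 72,885,004
KRW 72,885,004 × 0.0080156 = NOK 584,217.04

NOK 584,217.04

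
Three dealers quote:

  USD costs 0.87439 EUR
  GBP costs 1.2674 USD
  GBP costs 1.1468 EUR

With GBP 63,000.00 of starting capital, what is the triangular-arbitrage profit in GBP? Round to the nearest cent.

Profit: GBP 2,194.26

Profitable loop is GBP → EUR → USD → GBP:
GBP 63,000.00 × 1.1468 = EUR 72,248.40
EUR 72,248.40 ÷ 0.87439 = USD 82,627.20
USD 82,627.20 ÷ 1.2674 = GBP 65,194.26
Profit = GBP 65,194.26 − GBP 63,000.00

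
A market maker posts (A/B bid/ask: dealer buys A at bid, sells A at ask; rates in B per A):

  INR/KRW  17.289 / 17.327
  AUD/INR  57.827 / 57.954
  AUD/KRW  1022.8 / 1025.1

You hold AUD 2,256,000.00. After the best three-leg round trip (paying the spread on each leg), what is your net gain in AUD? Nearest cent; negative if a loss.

Best loop AUD → KRW → INR → AUD:
AUD 2,256,000.00 × 1022.8 (sell AUD at bid) = KRW 2,307,436,800
KRW 2,307,436,800 ÷ 17.327 (buy INR at ask) = INR 133,170,012.12
INR 133,170,012.12 ÷ 57.954 (buy AUD at ask) = AUD 2,297,857.13

Net profit: AUD 41,857.13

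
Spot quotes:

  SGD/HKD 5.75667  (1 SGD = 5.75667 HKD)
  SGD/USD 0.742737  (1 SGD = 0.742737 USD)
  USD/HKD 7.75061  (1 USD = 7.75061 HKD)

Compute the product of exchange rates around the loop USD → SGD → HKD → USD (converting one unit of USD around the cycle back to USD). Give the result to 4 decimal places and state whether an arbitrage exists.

Around USD → SGD → HKD → USD: 1 ÷ 0.742737 × 5.75667 ÷ 7.75061 = 1.000001
Product ≈ 1 (deviation 0.000%, within rounding noise).

1.0000 (no arbitrage)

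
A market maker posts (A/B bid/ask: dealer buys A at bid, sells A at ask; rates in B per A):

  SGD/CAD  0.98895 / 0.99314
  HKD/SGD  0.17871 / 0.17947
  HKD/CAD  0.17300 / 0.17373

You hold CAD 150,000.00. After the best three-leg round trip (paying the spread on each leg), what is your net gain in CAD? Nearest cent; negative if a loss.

Best loop CAD → HKD → SGD → CAD:
CAD 150,000.00 ÷ 0.17373 (buy HKD at ask) = HKD 863,408.74
HKD 863,408.74 × 0.17871 (sell HKD at bid) = SGD 154,299.78
SGD 154,299.78 × 0.98895 (sell SGD at bid) = CAD 152,594.76

Net profit: CAD 2,594.76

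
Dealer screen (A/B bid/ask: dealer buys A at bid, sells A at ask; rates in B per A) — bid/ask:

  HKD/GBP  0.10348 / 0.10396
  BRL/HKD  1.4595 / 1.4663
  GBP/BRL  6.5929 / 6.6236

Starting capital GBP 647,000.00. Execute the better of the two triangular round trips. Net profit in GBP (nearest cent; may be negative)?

Best loop GBP → BRL → HKD → GBP:
GBP 647,000.00 × 6.5929 (sell GBP at bid) = BRL 4,265,606.30
BRL 4,265,606.30 × 1.4595 (sell BRL at bid) = HKD 6,225,652.39
HKD 6,225,652.39 × 0.10348 (sell HKD at bid) = GBP 644,230.51

Net result: GBP -2,769.49 (no profitable arbitrage after spreads)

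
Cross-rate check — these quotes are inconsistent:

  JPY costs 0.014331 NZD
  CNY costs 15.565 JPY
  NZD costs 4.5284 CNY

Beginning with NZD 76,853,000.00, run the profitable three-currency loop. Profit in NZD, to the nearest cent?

Profitable loop is NZD → CNY → JPY → NZD:
NZD 76,853,000.00 × 4.5284 = CNY 348,021,125.20
CNY 348,021,125.20 × 15.565 = JPY 5,416,948,814
JPY 5,416,948,814 × 0.014331 = NZD 77,630,293.45
Profit = NZD 77,630,293.45 − NZD 76,853,000.00

Profit: NZD 777,293.45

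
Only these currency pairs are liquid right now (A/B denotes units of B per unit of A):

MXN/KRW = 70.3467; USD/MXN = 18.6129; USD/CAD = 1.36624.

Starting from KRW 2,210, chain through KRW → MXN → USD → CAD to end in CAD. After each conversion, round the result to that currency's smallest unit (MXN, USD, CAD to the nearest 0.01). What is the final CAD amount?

KRW 2,210 ÷ 70.3467 = MXN 31.42
MXN 31.42 ÷ 18.6129 = USD 1.69
USD 1.69 × 1.36624 = CAD 2.31

CAD 2.31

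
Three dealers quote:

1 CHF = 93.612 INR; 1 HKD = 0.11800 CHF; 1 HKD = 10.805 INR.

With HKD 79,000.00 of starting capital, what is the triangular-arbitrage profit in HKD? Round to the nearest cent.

Profit: HKD 1,763.63

Profitable loop is HKD → CHF → INR → HKD:
HKD 79,000.00 × 0.11800 = CHF 9,322.00
CHF 9,322.00 × 93.612 = INR 872,651.06
INR 872,651.06 ÷ 10.805 = HKD 80,763.63
Profit = HKD 80,763.63 − HKD 79,000.00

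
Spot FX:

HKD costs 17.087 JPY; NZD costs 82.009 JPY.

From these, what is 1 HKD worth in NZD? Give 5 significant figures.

HKD/NZD = 0.20836

1 HKD × 17.087 = 17.087 JPY
17.087 JPY ÷ 82.009 = 0.208355 NZD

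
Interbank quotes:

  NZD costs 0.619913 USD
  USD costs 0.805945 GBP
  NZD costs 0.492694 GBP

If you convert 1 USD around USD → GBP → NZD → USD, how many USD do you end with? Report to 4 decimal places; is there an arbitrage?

Around USD → GBP → NZD → USD: 1 × 0.805945 ÷ 0.492694 × 0.619913 = 1.014049
Product > 1; profitable direction is USD → GBP → NZD → USD.

1.0140 (arbitrage exists)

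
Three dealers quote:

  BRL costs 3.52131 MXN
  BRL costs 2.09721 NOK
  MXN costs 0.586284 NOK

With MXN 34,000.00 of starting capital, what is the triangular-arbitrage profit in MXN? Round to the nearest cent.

Profit: MXN 538.90

Profitable loop is MXN → BRL → NOK → MXN:
MXN 34,000.00 ÷ 3.52131 = BRL 9,655.50
BRL 9,655.50 × 2.09721 = NOK 20,249.61
NOK 20,249.61 ÷ 0.586284 = MXN 34,538.90
Profit = MXN 34,538.90 − MXN 34,000.00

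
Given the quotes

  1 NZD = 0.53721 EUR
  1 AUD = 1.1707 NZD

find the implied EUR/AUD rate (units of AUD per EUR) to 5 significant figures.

EUR/AUD = 1.5900

1 EUR ÷ 0.53721 = 1.86147 NZD
1.86147 NZD ÷ 1.1707 = 1.59005 AUD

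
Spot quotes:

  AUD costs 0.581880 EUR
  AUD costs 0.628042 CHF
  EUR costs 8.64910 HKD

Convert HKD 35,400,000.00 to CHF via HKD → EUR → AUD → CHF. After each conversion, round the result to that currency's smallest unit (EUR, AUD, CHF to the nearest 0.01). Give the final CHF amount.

CHF 4,417,612.33

HKD 35,400,000.00 ÷ 8.64910 = EUR 4,092,911.40
EUR 4,092,911.40 ÷ 0.581880 = AUD 7,033,944.11
AUD 7,033,944.11 × 0.628042 = CHF 4,417,612.33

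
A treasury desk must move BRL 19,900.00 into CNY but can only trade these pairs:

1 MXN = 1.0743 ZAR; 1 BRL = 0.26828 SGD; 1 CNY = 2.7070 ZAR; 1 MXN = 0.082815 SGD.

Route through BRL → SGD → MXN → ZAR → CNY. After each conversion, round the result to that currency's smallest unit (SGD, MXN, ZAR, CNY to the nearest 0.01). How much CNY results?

BRL 19,900.00 × 0.26828 = SGD 5,338.77
SGD 5,338.77 ÷ 0.082815 = MXN 64,466.22
MXN 64,466.22 × 1.0743 = ZAR 69,256.06
ZAR 69,256.06 ÷ 2.7070 = CNY 25,584.06

CNY 25,584.06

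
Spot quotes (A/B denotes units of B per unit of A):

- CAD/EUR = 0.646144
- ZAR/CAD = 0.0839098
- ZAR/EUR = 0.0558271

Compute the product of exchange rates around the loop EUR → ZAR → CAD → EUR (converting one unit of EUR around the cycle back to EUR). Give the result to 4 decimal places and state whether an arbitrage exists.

Around EUR → ZAR → CAD → EUR: 1 ÷ 0.0558271 × 0.0839098 × 0.646144 = 0.971174
Product < 1; profitable direction is EUR → CAD → ZAR → EUR.

0.9712 (arbitrage exists)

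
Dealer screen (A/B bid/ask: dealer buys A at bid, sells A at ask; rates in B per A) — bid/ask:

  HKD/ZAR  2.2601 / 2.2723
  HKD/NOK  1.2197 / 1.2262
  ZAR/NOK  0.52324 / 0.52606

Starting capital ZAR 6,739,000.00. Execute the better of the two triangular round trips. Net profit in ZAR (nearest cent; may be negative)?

Best loop ZAR → HKD → NOK → ZAR:
ZAR 6,739,000.00 ÷ 2.2723 (buy HKD at ask) = HKD 2,965,717.55
HKD 2,965,717.55 × 1.2197 (sell HKD at bid) = NOK 3,617,285.70
NOK 3,617,285.70 ÷ 0.52606 (buy ZAR at ask) = ZAR 6,876,184.66

Net profit: ZAR 137,184.66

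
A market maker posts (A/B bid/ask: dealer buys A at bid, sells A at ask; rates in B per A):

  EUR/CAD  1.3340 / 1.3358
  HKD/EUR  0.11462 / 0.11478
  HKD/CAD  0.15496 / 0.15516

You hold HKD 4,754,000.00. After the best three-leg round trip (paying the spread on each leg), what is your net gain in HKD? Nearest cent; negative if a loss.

Best loop HKD → CAD → EUR → HKD:
HKD 4,754,000.00 × 0.15496 (sell HKD at bid) = CAD 736,679.84
CAD 736,679.84 ÷ 1.3358 (buy EUR at ask) = EUR 551,489.62
EUR 551,489.62 ÷ 0.11478 (buy HKD at ask) = HKD 4,804,753.65

Net profit: HKD 50,753.65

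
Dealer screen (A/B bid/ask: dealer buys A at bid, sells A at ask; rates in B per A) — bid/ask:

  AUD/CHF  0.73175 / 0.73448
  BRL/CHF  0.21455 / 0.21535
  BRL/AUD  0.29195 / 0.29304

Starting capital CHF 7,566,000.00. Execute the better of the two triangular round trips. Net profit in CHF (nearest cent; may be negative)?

Net result: CHF -23,974.86 (no profitable arbitrage after spreads)

Best loop CHF → AUD → BRL → CHF:
CHF 7,566,000.00 ÷ 0.73448 (buy AUD at ask) = AUD 10,301,165.45
AUD 10,301,165.45 ÷ 0.29304 (buy BRL at ask) = BRL 35,152,762.25
BRL 35,152,762.25 × 0.21455 (sell BRL at bid) = CHF 7,542,025.14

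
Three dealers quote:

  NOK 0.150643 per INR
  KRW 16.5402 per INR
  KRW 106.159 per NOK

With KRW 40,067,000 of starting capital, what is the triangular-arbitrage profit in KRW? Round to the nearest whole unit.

Profitable loop is KRW → NOK → INR → KRW:
KRW 40,067,000 ÷ 106.159 = NOK 377,424.43
NOK 377,424.43 ÷ 0.150643 = INR 2,505,422.95
INR 2,505,422.95 × 16.5402 = KRW 41,440,197
Profit = KRW 41,440,197 − KRW 40,067,000

Profit: KRW 1,373,197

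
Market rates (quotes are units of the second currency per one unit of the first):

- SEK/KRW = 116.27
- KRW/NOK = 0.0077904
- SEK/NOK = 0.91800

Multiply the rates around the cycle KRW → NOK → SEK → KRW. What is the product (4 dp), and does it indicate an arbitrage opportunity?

0.9867 (arbitrage exists)

Around KRW → NOK → SEK → KRW: 1 × 0.0077904 ÷ 0.91800 × 116.27 = 0.986699
Product < 1; profitable direction is KRW → SEK → NOK → KRW.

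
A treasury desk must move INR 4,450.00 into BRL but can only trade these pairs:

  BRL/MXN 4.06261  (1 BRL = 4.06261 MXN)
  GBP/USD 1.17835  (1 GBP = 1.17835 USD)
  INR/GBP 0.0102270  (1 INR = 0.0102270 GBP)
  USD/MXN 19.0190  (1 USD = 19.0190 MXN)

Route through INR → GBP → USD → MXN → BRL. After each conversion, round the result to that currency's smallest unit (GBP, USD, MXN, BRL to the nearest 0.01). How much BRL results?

BRL 251.07

INR 4,450.00 × 0.0102270 = GBP 45.51
GBP 45.51 × 1.17835 = USD 53.63
USD 53.63 × 19.0190 = MXN 1,019.99
MXN 1,019.99 ÷ 4.06261 = BRL 251.07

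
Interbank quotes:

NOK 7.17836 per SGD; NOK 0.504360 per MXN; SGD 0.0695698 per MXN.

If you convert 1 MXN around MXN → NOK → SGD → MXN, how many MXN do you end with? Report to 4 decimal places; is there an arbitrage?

Around MXN → NOK → SGD → MXN: 1 × 0.504360 ÷ 7.17836 ÷ 0.0695698 = 1.009938
Product > 1; profitable direction is MXN → NOK → SGD → MXN.

1.0099 (arbitrage exists)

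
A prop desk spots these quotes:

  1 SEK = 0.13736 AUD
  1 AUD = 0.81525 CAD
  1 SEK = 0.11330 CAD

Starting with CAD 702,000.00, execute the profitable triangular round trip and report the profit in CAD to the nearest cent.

Profit: CAD 8,257.67

Profitable loop is CAD → AUD → SEK → CAD:
CAD 702,000.00 ÷ 0.81525 = AUD 861,085.56
AUD 861,085.56 ÷ 0.13736 = SEK 6,268,823.21
SEK 6,268,823.21 × 0.11330 = CAD 710,257.67
Profit = CAD 710,257.67 − CAD 702,000.00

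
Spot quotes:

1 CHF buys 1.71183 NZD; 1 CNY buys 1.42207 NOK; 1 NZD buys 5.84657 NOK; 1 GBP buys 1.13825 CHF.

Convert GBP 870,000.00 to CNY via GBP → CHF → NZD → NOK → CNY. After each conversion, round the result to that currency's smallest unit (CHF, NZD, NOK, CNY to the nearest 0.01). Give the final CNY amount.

GBP 870,000.00 × 1.13825 = CHF 990,277.50
CHF 990,277.50 × 1.71183 = NZD 1,695,186.73
NZD 1,695,186.73 × 5.84657 = NOK 9,911,027.88
NOK 9,911,027.88 ÷ 1.42207 = CNY 6,969,437.43

CNY 6,969,437.43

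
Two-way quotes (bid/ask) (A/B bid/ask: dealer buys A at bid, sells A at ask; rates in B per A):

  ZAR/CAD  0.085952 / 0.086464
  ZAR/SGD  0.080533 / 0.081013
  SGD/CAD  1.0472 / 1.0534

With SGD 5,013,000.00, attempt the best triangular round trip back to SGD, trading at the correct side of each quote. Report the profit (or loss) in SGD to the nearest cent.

Best loop SGD → ZAR → CAD → SGD:
SGD 5,013,000.00 ÷ 0.081013 (buy ZAR at ask) = ZAR 61,878,957.70
ZAR 61,878,957.70 × 0.085952 (sell ZAR at bid) = CAD 5,318,620.17
CAD 5,318,620.17 ÷ 1.0534 (buy SGD at ask) = SGD 5,049,003.39

Net profit: SGD 36,003.39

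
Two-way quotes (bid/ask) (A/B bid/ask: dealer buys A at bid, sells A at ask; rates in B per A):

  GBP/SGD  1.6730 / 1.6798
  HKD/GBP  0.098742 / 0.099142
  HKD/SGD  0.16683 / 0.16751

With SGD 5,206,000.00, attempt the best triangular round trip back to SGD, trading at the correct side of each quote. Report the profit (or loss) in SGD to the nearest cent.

Net profit: SGD 9,105.05

Best loop SGD → GBP → HKD → SGD:
SGD 5,206,000.00 ÷ 1.6798 (buy GBP at ask) = GBP 3,099,178.47
GBP 3,099,178.47 ÷ 0.099142 (buy HKD at ask) = HKD 31,259,995.50
HKD 31,259,995.50 × 0.16683 (sell HKD at bid) = SGD 5,215,105.05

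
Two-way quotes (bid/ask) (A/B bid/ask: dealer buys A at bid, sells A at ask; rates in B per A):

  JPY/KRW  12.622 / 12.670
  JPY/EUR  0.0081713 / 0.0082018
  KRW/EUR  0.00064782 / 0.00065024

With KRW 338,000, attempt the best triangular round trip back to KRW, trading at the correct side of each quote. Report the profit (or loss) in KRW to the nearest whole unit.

Net result: KRW -1,031 (no profitable arbitrage after spreads)

Best loop KRW → EUR → JPY → KRW:
KRW 338,000 × 0.00064782 (sell KRW at bid) = EUR 218.96
EUR 218.96 ÷ 0.0082018 (buy JPY at ask) = JPY 26,697
JPY 26,697 × 12.622 (sell JPY at bid) = KRW 336,969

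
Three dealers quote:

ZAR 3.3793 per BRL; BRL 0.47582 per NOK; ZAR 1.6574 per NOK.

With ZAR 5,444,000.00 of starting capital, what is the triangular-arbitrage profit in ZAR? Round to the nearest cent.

Profitable loop is ZAR → BRL → NOK → ZAR:
ZAR 5,444,000.00 ÷ 3.3793 = BRL 1,610,984.52
BRL 1,610,984.52 ÷ 0.47582 = NOK 3,385,701.58
NOK 3,385,701.58 × 1.6574 = ZAR 5,611,461.79
Profit = ZAR 5,611,461.79 − ZAR 5,444,000.00

Profit: ZAR 167,461.79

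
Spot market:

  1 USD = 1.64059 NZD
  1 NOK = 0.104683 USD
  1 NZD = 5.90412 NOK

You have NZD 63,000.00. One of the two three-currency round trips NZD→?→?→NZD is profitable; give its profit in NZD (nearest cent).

Profit: NZD 881.04

Profitable loop is NZD → NOK → USD → NZD:
NZD 63,000.00 × 5.90412 = NOK 371,959.56
NOK 371,959.56 × 0.104683 = USD 38,937.84
USD 38,937.84 × 1.64059 = NZD 63,881.04
Profit = NZD 63,881.04 − NZD 63,000.00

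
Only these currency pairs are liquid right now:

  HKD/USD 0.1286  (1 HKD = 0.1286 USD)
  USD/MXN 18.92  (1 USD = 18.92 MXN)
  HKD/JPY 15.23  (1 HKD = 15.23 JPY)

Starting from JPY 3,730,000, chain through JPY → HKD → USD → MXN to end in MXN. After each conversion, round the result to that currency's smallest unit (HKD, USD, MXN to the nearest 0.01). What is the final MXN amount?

JPY 3,730,000 ÷ 15.23 = HKD 244,911.36
HKD 244,911.36 × 0.1286 = USD 31,495.60
USD 31,495.60 × 18.92 = MXN 595,896.75

MXN 595,896.75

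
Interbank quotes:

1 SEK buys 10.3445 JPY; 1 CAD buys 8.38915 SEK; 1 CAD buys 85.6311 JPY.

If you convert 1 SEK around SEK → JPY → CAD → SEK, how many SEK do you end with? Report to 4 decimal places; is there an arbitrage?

Around SEK → JPY → CAD → SEK: 1 × 10.3445 ÷ 85.6311 × 8.38915 = 1.013435
Product > 1; profitable direction is SEK → JPY → CAD → SEK.

1.0134 (arbitrage exists)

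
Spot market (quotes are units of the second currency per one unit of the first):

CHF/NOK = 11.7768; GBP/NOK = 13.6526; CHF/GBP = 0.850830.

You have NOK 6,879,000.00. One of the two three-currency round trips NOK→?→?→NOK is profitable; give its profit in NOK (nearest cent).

Profitable loop is NOK → GBP → CHF → NOK:
NOK 6,879,000.00 ÷ 13.6526 = GBP 503,860.07
GBP 503,860.07 ÷ 0.850830 = CHF 592,198.29
CHF 592,198.29 × 11.7768 = NOK 6,974,200.82
Profit = NOK 6,974,200.82 − NOK 6,879,000.00

Profit: NOK 95,200.82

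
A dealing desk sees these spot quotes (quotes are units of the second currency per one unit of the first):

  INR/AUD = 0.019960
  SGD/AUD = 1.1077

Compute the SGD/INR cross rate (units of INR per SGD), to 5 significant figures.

SGD/INR = 55.496

1 SGD × 1.1077 = 1.1077 AUD
1.1077 AUD ÷ 0.019960 = 55.496 INR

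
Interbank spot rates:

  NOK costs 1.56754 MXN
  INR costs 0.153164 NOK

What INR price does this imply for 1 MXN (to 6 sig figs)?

1 MXN ÷ 1.56754 = 0.637942 NOK
0.637942 NOK ÷ 0.153164 = 4.16509 INR

MXN/INR = 4.16509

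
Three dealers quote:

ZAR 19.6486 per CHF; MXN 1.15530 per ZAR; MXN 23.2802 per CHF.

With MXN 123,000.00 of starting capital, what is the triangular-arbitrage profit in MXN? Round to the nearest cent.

Profit: MXN 3,143.66

Profitable loop is MXN → ZAR → CHF → MXN:
MXN 123,000.00 ÷ 1.15530 = ZAR 106,465.85
ZAR 106,465.85 ÷ 19.6486 = CHF 5,418.50
CHF 5,418.50 × 23.2802 = MXN 126,143.66
Profit = MXN 126,143.66 − MXN 123,000.00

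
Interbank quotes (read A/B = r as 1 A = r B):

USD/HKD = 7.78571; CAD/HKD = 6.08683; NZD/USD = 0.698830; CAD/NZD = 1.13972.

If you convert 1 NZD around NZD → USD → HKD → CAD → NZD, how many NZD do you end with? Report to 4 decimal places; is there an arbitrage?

Around NZD → USD → HKD → CAD → NZD: 1 × 0.698830 × 7.78571 ÷ 6.08683 × 1.13972 = 1.018771
Product > 1; profitable direction is NZD → USD → HKD → CAD → NZD.

1.0188 (arbitrage exists)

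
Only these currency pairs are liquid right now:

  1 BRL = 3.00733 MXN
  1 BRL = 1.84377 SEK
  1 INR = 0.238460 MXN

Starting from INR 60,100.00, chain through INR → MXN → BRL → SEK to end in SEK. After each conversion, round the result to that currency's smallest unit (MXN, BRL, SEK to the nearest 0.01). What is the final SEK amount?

SEK 8,786.50

INR 60,100.00 × 0.238460 = MXN 14,331.45
MXN 14,331.45 ÷ 3.00733 = BRL 4,765.51
BRL 4,765.51 × 1.84377 = SEK 8,786.50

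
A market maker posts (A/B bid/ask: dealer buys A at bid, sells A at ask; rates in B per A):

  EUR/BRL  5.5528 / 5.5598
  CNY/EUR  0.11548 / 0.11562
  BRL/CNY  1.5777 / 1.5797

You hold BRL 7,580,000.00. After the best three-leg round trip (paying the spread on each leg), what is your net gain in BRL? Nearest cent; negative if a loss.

Net profit: BRL 88,535.59

Best loop BRL → CNY → EUR → BRL:
BRL 7,580,000.00 × 1.5777 (sell BRL at bid) = CNY 11,958,966.00
CNY 11,958,966.00 × 0.11548 (sell CNY at bid) = EUR 1,381,021.39
EUR 1,381,021.39 × 5.5528 (sell EUR at bid) = BRL 7,668,535.59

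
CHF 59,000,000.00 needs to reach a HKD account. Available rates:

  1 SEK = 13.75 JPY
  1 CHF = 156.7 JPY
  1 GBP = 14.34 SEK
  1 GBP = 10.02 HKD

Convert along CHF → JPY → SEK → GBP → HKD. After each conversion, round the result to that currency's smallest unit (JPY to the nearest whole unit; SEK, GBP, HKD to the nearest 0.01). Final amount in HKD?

CHF 59,000,000.00 × 156.7 = JPY 9,245,300,000
JPY 9,245,300,000 ÷ 13.75 = SEK 672,385,454.55
SEK 672,385,454.55 ÷ 14.34 = GBP 46,888,804.36
GBP 46,888,804.36 × 10.02 = HKD 469,825,819.69

HKD 469,825,819.69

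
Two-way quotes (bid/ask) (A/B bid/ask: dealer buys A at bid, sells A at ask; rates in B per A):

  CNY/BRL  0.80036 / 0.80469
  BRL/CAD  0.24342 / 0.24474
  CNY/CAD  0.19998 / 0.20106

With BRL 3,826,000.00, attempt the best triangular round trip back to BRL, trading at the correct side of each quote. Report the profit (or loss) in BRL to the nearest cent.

Net profit: BRL 59,062.14

Best loop BRL → CNY → CAD → BRL:
BRL 3,826,000.00 ÷ 0.80469 (buy CNY at ask) = CNY 4,754,626.01
CNY 4,754,626.01 × 0.19998 (sell CNY at bid) = CAD 950,830.11
CAD 950,830.11 ÷ 0.24474 (buy BRL at ask) = BRL 3,885,062.14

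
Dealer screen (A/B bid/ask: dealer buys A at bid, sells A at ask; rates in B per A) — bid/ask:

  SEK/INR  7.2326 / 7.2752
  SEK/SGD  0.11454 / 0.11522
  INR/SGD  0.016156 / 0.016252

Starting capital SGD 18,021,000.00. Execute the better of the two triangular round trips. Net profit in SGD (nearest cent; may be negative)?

Net profit: SGD 254,922.48

Best loop SGD → SEK → INR → SGD:
SGD 18,021,000.00 ÷ 0.11522 (buy SEK at ask) = SEK 156,405,138.00
SEK 156,405,138.00 × 7.2326 (sell SEK at bid) = INR 1,131,215,801.08
INR 1,131,215,801.08 × 0.016156 (sell INR at bid) = SGD 18,275,922.48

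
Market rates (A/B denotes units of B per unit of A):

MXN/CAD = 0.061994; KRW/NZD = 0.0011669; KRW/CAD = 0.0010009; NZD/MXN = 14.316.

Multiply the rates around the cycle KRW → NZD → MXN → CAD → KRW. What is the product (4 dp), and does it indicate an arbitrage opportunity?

Around KRW → NZD → MXN → CAD → KRW: 1 × 0.0011669 × 14.316 × 0.061994 ÷ 0.0010009 = 1.034700
Product > 1; profitable direction is KRW → NZD → MXN → CAD → KRW.

1.0347 (arbitrage exists)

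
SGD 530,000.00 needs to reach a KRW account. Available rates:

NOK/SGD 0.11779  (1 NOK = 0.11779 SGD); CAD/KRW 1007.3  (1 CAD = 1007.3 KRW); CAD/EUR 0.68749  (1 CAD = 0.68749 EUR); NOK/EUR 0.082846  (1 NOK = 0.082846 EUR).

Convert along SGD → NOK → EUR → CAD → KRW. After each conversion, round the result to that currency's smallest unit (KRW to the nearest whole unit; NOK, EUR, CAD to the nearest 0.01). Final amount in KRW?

SGD 530,000.00 ÷ 0.11779 = NOK 4,499,533.07
NOK 4,499,533.07 × 0.082846 = EUR 372,768.32
EUR 372,768.32 ÷ 0.68749 = CAD 542,216.35
CAD 542,216.35 × 1007.3 = KRW 546,174,529

KRW 546,174,529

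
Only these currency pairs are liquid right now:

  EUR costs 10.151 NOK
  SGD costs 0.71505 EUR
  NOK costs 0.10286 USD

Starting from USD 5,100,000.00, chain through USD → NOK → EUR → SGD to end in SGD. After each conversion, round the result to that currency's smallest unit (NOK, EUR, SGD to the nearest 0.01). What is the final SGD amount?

SGD 6,830,907.70

USD 5,100,000.00 ÷ 0.10286 = NOK 49,581,956.06
NOK 49,581,956.06 ÷ 10.151 = EUR 4,884,440.55
EUR 4,884,440.55 ÷ 0.71505 = SGD 6,830,907.70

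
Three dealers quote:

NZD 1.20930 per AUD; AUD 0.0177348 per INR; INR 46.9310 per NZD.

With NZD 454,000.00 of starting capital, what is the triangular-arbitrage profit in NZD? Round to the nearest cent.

Profitable loop is NZD → INR → AUD → NZD:
NZD 454,000.00 × 46.9310 = INR 21,306,674.00
INR 21,306,674.00 × 0.0177348 = AUD 377,869.60
AUD 377,869.60 × 1.20930 = NZD 456,957.71
Profit = NZD 456,957.71 − NZD 454,000.00

Profit: NZD 2,957.71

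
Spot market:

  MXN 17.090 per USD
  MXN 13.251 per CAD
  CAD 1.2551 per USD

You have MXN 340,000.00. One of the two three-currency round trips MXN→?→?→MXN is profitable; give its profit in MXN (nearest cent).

Profit: MXN 9,376.75

Profitable loop is MXN → CAD → USD → MXN:
MXN 340,000.00 ÷ 13.251 = CAD 25,658.44
CAD 25,658.44 ÷ 1.2551 = USD 20,443.34
USD 20,443.34 × 17.090 = MXN 349,376.75
Profit = MXN 349,376.75 − MXN 340,000.00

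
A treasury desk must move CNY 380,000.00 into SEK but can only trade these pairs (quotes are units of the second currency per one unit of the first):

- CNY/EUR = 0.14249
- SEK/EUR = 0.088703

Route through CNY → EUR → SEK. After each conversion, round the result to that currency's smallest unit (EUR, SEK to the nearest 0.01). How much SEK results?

SEK 610,421.29

CNY 380,000.00 × 0.14249 = EUR 54,146.20
EUR 54,146.20 ÷ 0.088703 = SEK 610,421.29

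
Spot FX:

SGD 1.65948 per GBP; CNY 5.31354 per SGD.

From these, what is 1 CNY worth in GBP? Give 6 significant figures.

CNY/GBP = 0.113408

1 CNY ÷ 5.31354 = 0.188198 SGD
0.188198 SGD ÷ 1.65948 = 0.113408 GBP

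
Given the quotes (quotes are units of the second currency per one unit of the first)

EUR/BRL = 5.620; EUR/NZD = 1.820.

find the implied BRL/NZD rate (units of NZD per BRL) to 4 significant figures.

BRL/NZD = 0.3238

1 BRL ÷ 5.620 = 0.177936 EUR
0.177936 EUR × 1.820 = 0.323843 NZD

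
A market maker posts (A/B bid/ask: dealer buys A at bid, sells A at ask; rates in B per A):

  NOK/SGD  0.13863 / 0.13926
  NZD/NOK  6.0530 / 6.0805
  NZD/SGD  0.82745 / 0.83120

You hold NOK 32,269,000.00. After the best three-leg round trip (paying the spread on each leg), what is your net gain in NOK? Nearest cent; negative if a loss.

Best loop NOK → SGD → NZD → NOK:
NOK 32,269,000.00 × 0.13863 (sell NOK at bid) = SGD 4,473,451.47
SGD 4,473,451.47 ÷ 0.83120 (buy NZD at ask) = NZD 5,381,919.48
NZD 5,381,919.48 × 6.0530 (sell NZD at bid) = NOK 32,576,758.60

Net profit: NOK 307,758.60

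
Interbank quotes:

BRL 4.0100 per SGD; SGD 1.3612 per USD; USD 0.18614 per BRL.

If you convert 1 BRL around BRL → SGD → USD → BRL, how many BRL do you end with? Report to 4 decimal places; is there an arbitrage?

0.9842 (arbitrage exists)

Around BRL → SGD → USD → BRL: 1 ÷ 4.0100 ÷ 1.3612 ÷ 0.18614 = 0.984224
Product < 1; profitable direction is BRL → USD → SGD → BRL.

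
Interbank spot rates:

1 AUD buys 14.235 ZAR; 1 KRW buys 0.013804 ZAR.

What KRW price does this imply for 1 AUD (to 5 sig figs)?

1 AUD × 14.235 = 14.235 ZAR
14.235 ZAR ÷ 0.013804 = 1031.22 KRW

AUD/KRW = 1031.2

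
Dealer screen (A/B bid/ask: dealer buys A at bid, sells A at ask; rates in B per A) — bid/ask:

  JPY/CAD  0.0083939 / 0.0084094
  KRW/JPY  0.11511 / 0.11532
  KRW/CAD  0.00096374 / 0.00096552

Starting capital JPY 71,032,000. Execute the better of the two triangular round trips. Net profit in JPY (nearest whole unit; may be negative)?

Net profit: JPY 51,633

Best loop JPY → CAD → KRW → JPY:
JPY 71,032,000 × 0.0083939 (sell JPY at bid) = CAD 596,235.50
CAD 596,235.50 ÷ 0.00096552 (buy KRW at ask) = KRW 617,527,866
KRW 617,527,866 × 0.11511 (sell KRW at bid) = JPY 71,083,633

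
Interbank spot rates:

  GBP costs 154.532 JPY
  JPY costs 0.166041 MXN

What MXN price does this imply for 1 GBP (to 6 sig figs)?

GBP/MXN = 25.6586

1 GBP × 154.532 = 154.532 JPY
154.532 JPY × 0.166041 = 25.6586 MXN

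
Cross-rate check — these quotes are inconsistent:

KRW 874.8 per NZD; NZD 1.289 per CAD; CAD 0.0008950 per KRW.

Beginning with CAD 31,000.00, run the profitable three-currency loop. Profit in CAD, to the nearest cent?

Profit: CAD 285.74

Profitable loop is CAD → NZD → KRW → CAD:
CAD 31,000.00 × 1.289 = NZD 39,959.00
NZD 39,959.00 × 874.8 = KRW 34,956,133
KRW 34,956,133 × 0.0008950 = CAD 31,285.74
Profit = CAD 31,285.74 − CAD 31,000.00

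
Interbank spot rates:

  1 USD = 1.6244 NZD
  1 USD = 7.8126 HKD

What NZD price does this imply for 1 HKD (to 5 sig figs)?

1 HKD ÷ 7.8126 = 0.127998 USD
0.127998 USD × 1.6244 = 0.207921 NZD

HKD/NZD = 0.20792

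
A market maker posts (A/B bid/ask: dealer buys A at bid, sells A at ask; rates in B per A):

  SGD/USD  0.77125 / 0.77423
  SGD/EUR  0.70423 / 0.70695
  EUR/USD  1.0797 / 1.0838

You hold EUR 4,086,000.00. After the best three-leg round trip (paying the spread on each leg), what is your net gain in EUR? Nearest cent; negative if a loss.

Net profit: EUR 26,971.44

Best loop EUR → SGD → USD → EUR:
EUR 4,086,000.00 ÷ 0.70695 (buy SGD at ask) = SGD 5,779,758.12
SGD 5,779,758.12 × 0.77125 (sell SGD at bid) = USD 4,457,638.45
USD 4,457,638.45 ÷ 1.0838 (buy EUR at ask) = EUR 4,112,971.44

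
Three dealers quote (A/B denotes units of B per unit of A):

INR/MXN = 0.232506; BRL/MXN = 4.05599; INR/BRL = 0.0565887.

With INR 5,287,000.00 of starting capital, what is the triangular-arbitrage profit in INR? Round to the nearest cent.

Profitable loop is INR → MXN → BRL → INR:
INR 5,287,000.00 × 0.232506 = MXN 1,229,259.22
MXN 1,229,259.22 ÷ 4.05599 = BRL 303,072.55
BRL 303,072.55 ÷ 0.0565887 = INR 5,355,707.90
Profit = INR 5,355,707.90 − INR 5,287,000.00

Profit: INR 68,707.90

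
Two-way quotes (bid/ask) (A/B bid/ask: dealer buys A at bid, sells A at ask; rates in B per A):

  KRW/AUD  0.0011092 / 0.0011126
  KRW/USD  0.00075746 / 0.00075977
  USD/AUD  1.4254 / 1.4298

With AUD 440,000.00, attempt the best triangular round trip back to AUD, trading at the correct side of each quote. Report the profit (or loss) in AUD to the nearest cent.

Best loop AUD → USD → KRW → AUD:
AUD 440,000.00 ÷ 1.4298 (buy USD at ask) = USD 307,735.35
USD 307,735.35 ÷ 0.00075977 (buy KRW at ask) = KRW 405,037,508
KRW 405,037,508 × 0.0011092 (sell KRW at bid) = AUD 449,267.60

Net profit: AUD 9,267.60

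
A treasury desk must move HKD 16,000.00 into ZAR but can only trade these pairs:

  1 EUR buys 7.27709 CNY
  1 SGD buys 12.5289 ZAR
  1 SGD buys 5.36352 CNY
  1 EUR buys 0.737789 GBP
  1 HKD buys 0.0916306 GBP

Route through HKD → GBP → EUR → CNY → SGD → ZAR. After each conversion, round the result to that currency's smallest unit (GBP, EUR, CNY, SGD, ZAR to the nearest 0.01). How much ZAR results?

HKD 16,000.00 × 0.0916306 = GBP 1,466.09
GBP 1,466.09 ÷ 0.737789 = EUR 1,987.14
EUR 1,987.14 × 7.27709 = CNY 14,460.60
CNY 14,460.60 ÷ 5.36352 = SGD 2,696.10
SGD 2,696.10 × 12.5289 = ZAR 33,779.17

ZAR 33,779.17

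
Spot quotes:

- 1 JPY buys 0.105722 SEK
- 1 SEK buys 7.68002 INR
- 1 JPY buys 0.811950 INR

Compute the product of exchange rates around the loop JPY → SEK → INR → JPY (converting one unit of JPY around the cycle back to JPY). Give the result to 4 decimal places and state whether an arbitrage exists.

1.0000 (no arbitrage)

Around JPY → SEK → INR → JPY: 1 × 0.105722 × 7.68002 ÷ 0.811950 = 0.999996
Product ≈ 1 (deviation 0.000%, within rounding noise).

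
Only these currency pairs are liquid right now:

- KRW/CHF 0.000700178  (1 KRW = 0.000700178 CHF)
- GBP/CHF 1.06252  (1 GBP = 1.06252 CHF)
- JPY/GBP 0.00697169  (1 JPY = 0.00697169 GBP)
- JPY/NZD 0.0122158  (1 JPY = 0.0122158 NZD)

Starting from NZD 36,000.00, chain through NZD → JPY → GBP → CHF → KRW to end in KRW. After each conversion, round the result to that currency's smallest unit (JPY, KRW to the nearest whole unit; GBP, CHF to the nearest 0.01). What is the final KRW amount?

KRW 31,177,929

NZD 36,000.00 ÷ 0.0122158 = JPY 2,947,003
JPY 2,947,003 × 0.00697169 = GBP 20,545.59
GBP 20,545.59 × 1.06252 = CHF 21,830.10
CHF 21,830.10 ÷ 0.000700178 = KRW 31,177,929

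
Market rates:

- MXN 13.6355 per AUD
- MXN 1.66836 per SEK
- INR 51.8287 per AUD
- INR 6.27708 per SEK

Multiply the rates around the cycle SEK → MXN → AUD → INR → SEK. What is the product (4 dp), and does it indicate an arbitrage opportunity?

Around SEK → MXN → AUD → INR → SEK: 1 × 1.66836 ÷ 13.6355 × 51.8287 ÷ 6.27708 = 1.010256
Product > 1; profitable direction is SEK → MXN → AUD → INR → SEK.

1.0103 (arbitrage exists)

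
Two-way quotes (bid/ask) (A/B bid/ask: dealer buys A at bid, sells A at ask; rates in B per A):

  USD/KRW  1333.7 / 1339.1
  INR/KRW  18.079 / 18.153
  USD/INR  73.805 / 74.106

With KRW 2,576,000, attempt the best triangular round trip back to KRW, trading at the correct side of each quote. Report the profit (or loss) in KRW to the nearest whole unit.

Best loop KRW → USD → INR → KRW:
KRW 2,576,000 ÷ 1339.1 (buy USD at ask) = USD 1,923.68
USD 1,923.68 × 73.805 (sell USD at bid) = INR 141,977.21
INR 141,977.21 × 18.079 (sell INR at bid) = KRW 2,566,806

Net result: KRW -9,194 (no profitable arbitrage after spreads)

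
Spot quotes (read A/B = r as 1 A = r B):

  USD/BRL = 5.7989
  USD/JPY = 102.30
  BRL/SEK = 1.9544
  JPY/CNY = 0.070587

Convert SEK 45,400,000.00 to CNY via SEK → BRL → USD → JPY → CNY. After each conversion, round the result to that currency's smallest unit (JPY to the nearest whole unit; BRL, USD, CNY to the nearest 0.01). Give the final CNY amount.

CNY 28,926,583.16

SEK 45,400,000.00 ÷ 1.9544 = BRL 23,229,635.69
BRL 23,229,635.69 ÷ 5.7989 = USD 4,005,869.34
USD 4,005,869.34 × 102.30 = JPY 409,800,433
JPY 409,800,433 × 0.070587 = CNY 28,926,583.16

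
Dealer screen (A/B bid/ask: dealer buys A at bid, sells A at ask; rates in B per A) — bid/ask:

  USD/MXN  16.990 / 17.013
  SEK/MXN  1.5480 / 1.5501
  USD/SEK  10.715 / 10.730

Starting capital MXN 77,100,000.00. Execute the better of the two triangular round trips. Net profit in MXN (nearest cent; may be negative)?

Net profit: MXN 1,656,846.58

Best loop MXN → SEK → USD → MXN:
MXN 77,100,000.00 ÷ 1.5501 (buy SEK at ask) = SEK 49,738,726.53
SEK 49,738,726.53 ÷ 10.730 (buy USD at ask) = USD 4,635,482.44
USD 4,635,482.44 × 16.990 (sell USD at bid) = MXN 78,756,846.58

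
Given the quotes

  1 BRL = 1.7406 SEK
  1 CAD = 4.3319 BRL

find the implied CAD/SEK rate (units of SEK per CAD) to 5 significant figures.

CAD/SEK = 7.5401

1 CAD × 4.3319 = 4.3319 BRL
4.3319 BRL × 1.7406 = 7.54011 SEK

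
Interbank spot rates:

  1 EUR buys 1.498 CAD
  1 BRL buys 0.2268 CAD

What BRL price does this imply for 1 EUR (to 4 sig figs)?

EUR/BRL = 6.605

1 EUR × 1.498 = 1.498 CAD
1.498 CAD ÷ 0.2268 = 6.60494 BRL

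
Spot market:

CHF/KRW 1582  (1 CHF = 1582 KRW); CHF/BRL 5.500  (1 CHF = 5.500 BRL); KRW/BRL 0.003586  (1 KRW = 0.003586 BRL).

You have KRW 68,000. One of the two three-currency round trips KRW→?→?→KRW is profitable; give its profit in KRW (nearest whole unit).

Profit: KRW 2,140

Profitable loop is KRW → BRL → CHF → KRW:
KRW 68,000 × 0.003586 = BRL 243.85
BRL 243.85 ÷ 5.500 = CHF 44.34
CHF 44.34 × 1582 = KRW 70,140
Profit = KRW 70,140 − KRW 68,000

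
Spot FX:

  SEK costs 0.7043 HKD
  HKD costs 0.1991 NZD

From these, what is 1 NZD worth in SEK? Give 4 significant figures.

NZD/SEK = 7.131

1 NZD ÷ 0.1991 = 5.0226 HKD
5.0226 HKD ÷ 0.7043 = 7.13134 SEK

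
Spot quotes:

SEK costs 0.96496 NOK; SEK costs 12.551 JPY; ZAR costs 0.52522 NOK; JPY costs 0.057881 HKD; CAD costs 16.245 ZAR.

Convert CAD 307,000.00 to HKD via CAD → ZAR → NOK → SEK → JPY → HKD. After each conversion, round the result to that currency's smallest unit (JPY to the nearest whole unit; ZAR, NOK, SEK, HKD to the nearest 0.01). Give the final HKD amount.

CAD 307,000.00 × 16.245 = ZAR 4,987,215.00
ZAR 4,987,215.00 × 0.52522 = NOK 2,619,385.06
NOK 2,619,385.06 ÷ 0.96496 = SEK 2,714,501.18
SEK 2,714,501.18 × 12.551 = JPY 34,069,704
JPY 34,069,704 × 0.057881 = HKD 1,971,988.54

HKD 1,971,988.54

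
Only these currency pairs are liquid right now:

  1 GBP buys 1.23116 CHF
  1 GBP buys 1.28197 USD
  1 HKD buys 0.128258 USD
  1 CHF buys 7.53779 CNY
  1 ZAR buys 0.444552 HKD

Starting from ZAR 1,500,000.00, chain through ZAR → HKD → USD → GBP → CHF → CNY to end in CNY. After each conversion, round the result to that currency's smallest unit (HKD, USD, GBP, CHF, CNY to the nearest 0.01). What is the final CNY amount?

CNY 619,125.88

ZAR 1,500,000.00 × 0.444552 = HKD 666,828.00
HKD 666,828.00 × 0.128258 = USD 85,526.03
USD 85,526.03 ÷ 1.28197 = GBP 66,714.53
GBP 66,714.53 × 1.23116 = CHF 82,136.26
CHF 82,136.26 × 7.53779 = CNY 619,125.88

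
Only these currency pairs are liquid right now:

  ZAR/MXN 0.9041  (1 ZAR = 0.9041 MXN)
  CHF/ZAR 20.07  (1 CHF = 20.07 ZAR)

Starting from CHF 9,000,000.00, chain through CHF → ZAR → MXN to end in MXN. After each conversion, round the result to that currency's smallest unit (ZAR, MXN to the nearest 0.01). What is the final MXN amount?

MXN 163,307,583.00

CHF 9,000,000.00 × 20.07 = ZAR 180,630,000.00
ZAR 180,630,000.00 × 0.9041 = MXN 163,307,583.00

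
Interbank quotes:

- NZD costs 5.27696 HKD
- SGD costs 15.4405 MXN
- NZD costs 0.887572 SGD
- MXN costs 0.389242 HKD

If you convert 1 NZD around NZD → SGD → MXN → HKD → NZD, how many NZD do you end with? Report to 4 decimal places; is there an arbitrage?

1.0109 (arbitrage exists)

Around NZD → SGD → MXN → HKD → NZD: 1 × 0.887572 × 15.4405 × 0.389242 ÷ 5.27696 = 1.010883
Product > 1; profitable direction is NZD → SGD → MXN → HKD → NZD.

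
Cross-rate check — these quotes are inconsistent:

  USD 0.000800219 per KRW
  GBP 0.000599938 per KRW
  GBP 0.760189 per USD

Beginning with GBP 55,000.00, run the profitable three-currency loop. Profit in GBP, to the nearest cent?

Profitable loop is GBP → KRW → USD → GBP:
GBP 55,000.00 ÷ 0.000599938 = KRW 91,676,140
KRW 91,676,140 × 0.000800219 = USD 73,360.99
USD 73,360.99 × 0.760189 = GBP 55,768.22
Profit = GBP 55,768.22 − GBP 55,000.00

Profit: GBP 768.22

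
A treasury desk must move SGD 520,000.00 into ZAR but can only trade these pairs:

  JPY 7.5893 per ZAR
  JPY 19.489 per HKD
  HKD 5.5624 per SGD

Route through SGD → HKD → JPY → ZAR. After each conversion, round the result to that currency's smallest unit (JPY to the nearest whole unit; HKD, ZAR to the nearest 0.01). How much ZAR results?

ZAR 7,427,683.58

SGD 520,000.00 × 5.5624 = HKD 2,892,448.00
HKD 2,892,448.00 × 19.489 = JPY 56,370,919
JPY 56,370,919 ÷ 7.5893 = ZAR 7,427,683.58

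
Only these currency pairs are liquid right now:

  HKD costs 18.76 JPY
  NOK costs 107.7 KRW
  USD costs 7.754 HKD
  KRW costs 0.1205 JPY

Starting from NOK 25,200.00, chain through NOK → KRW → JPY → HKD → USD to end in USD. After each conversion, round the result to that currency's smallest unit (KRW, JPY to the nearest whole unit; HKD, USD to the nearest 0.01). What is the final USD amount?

NOK 25,200.00 × 107.7 = KRW 2,714,040
KRW 2,714,040 × 0.1205 = JPY 327,042
JPY 327,042 ÷ 18.76 = HKD 17,432.94
HKD 17,432.94 ÷ 7.754 = USD 2,248.25

USD 2,248.25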